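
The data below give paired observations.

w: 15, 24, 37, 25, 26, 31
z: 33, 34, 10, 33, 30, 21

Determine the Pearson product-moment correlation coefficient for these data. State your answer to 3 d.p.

-0.862

n = 6, Σw = 158, Σz = 161, Σw² = 4432, Σz² = 4775, Σwz = 3937
nΣwz − ΣwΣz = 23622 − 25438 = -1816
nΣw² − (Σw)² = 26592 − 24964 = 1628; nΣz² − (Σz)² = 28650 − 25921 = 2729
r = -1816 / √(1628 × 2729) = -1816 / 2107.7979 ≈ -0.862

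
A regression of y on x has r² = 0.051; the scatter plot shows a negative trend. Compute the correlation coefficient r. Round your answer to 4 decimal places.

|r| = √0.051 = 0.2258
The association is negative, so r = −0.2258.

-0.2258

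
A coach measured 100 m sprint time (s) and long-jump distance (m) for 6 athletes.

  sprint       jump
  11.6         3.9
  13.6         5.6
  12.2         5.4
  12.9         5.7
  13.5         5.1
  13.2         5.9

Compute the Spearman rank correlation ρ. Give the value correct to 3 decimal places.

0.371

Rank sprint: 1, 6, 2, 3, 5, 4
Rank jump: 1, 4, 3, 5, 2, 6
d = rank(sprint) − rank(jump): 0, 2, -1, -2, 3, -2; Σd² = 22
ρ = 1 − 6Σd² / [n(n²−1)] = 1 − 6×22 / (6×35) = 1 − 132/210 ≈ 0.371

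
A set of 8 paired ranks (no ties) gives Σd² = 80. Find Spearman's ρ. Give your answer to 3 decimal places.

ρ = 1 − 6Σd² / [n(n²−1)] = 1 − 6×80 / (8×63)
  = 1 − 480/504 = 1 − 0.9524 ≈ 0.048

0.048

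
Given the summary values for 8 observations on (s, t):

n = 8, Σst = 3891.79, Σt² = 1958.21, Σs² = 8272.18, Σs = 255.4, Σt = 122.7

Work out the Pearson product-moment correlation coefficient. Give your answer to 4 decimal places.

r = (nΣst − ΣsΣt) / √[(nΣs² − (Σs)²)(nΣt² − (Σt)²)]
Numerator: 8×3891.79 − 255.4×122.7 = -203.26
Denominator: √[(66177.44 − 65229.16)(15665.68 − 15055.29)] = √[948.28 × 610.39] = 760.8026
r = -203.26 / 760.8026 ≈ -0.2672

-0.2672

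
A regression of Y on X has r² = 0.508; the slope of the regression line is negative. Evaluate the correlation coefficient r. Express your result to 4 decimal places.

|r| = √0.508 = 0.7127
The association is negative, so r = −0.7127.

-0.7127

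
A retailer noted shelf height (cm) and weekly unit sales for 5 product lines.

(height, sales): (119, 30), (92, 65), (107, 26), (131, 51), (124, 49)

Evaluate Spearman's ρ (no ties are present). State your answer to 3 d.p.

Rank height: 3, 1, 2, 5, 4
Rank sales: 2, 5, 1, 4, 3
d = rank(height) − rank(sales): 1, -4, 1, 1, 1; Σd² = 20
ρ = 1 − 6Σd² / [n(n²−1)] = 1 − 6×20 / (5×24) = 1 − 120/120 ≈ 0.000

0.000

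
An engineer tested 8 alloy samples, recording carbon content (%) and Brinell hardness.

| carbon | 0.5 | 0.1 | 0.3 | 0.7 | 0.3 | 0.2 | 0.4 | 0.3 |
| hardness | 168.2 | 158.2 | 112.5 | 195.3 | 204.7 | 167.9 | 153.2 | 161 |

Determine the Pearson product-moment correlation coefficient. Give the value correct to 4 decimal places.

0.3477

n = 8, Σx = 2.8, Σy = 1321, Σx² = 1.22, Σy² = 223600.56, Σxy = 474.95
nΣxy − ΣxΣy = 3799.6 − 3698.8 = 100.8
nΣx² − (Σx)² = 9.76 − 7.84 = 1.92; nΣy² − (Σy)² = 1788804.48 − 1745041 = 43763.48
r = 100.8 / √(1.92 × 43763.48) = 100.8 / 289.8722 ≈ 0.3477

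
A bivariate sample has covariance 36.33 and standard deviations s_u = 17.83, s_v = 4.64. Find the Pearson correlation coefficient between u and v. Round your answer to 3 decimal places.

r = Cov(u,v) / (s_u · s_v) = 36.33 / (17.83 × 4.64)
  = 36.33 / 82.7312 ≈ 0.439

0.439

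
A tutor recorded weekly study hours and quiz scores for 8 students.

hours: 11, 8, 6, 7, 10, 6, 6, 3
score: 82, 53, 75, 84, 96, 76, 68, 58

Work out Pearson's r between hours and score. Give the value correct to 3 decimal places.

n = 8, Σx = 57, Σy = 592, Σx² = 451, Σy² = 45194, Σxy = 4362
nΣxy − ΣxΣy = 34896 − 33744 = 1152
nΣx² − (Σx)² = 3608 − 3249 = 359; nΣy² − (Σy)² = 361552 − 350464 = 11088
r = 1152 / √(359 × 11088) = 1152 / 1995.1421 ≈ 0.577

0.577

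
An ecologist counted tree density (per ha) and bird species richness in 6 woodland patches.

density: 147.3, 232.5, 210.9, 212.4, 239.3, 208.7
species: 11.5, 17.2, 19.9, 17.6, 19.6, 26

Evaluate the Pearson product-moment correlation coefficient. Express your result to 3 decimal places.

0.565

n = 6, Σx = 1251.1, Σy = 111.8, Σx² = 266166.29, Σy² = 2194.02, Σxy = 23744.58
nΣxy − ΣxΣy = 142467.48 − 139872.98 = 2594.5
nΣx² − (Σx)² = 1596997.74 − 1565251.21 = 31746.53; nΣy² − (Σy)² = 13164.12 − 12499.24 = 664.88
r = 2594.5 / √(31746.53 × 664.88) = 2594.5 / 4594.3044 ≈ 0.565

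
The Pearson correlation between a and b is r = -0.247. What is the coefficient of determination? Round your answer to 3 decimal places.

r² = (-0.247)² = 0.061

0.061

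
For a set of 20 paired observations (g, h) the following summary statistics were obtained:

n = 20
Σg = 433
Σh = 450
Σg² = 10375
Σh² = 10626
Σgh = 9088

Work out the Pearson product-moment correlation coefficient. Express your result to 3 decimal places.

r = (nΣgh − ΣgΣh) / √[(nΣg² − (Σg)²)(nΣh² − (Σh)²)]
Numerator: 20×9088 − 433×450 = -13090
Denominator: √[(207500 − 187489)(212520 − 202500)] = √[20011 × 10020] = 14160.1631
r = -13090 / 14160.1631 ≈ -0.924

-0.924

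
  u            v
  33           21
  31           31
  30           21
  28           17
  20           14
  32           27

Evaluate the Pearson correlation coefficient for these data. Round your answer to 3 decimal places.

0.707

n = 6, Σu = 174, Σv = 131, Σu² = 5158, Σv² = 3057, Σuv = 3904
nΣuv − ΣuΣv = 23424 − 22794 = 630
nΣu² − (Σu)² = 30948 − 30276 = 672; nΣv² − (Σv)² = 18342 − 17161 = 1181
r = 630 / √(672 × 1181) = 630 / 890.8603 ≈ 0.707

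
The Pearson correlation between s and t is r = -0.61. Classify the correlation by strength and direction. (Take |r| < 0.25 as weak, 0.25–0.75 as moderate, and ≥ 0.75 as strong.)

r = -0.61 < 0 so the relationship is negative.
|r| = 0.61, which falls in the moderate range.

moderate negative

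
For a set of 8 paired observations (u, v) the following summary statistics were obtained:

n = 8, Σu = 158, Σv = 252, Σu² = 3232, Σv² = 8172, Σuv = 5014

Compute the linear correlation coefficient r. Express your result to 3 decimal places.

r = (nΣuv − ΣuΣv) / √[(nΣu² − (Σu)²)(nΣv² − (Σv)²)]
Numerator: 8×5014 − 158×252 = 296
Denominator: √[(25856 − 24964)(65376 − 63504)] = √[892 × 1872] = 1292.2167
r = 296 / 1292.2167 ≈ 0.229

0.229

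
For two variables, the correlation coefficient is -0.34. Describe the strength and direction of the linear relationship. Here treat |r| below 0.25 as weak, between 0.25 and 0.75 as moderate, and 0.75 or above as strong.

moderate negative

r = -0.34 < 0 so the relationship is negative.
|r| = 0.34, which falls in the moderate range.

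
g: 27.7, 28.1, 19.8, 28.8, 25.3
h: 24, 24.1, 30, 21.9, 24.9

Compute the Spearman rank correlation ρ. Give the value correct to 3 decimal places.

Rank g: 3, 4, 1, 5, 2
Rank h: 2, 3, 5, 1, 4
d = rank(g) − rank(h): 1, 1, -4, 4, -2; Σd² = 38
ρ = 1 − 6Σd² / [n(n²−1)] = 1 − 6×38 / (5×24) = 1 − 228/120 ≈ -0.900

-0.900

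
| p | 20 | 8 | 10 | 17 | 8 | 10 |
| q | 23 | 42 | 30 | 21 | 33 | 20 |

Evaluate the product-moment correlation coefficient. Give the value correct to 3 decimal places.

n = 6, Σp = 73, Σq = 169, Σp² = 1017, Σq² = 5123, Σpq = 1917
nΣpq − ΣpΣq = 11502 − 12337 = -835
nΣp² − (Σp)² = 6102 − 5329 = 773; nΣq² − (Σq)² = 30738 − 28561 = 2177
r = -835 / √(773 × 2177) = -835 / 1297.2359 ≈ -0.644

-0.644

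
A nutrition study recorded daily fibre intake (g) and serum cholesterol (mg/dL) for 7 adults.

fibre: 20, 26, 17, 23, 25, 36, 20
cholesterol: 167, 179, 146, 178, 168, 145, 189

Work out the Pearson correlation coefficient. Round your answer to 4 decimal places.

n = 7, Σx = 167, Σy = 1172, Σx² = 4215, Σy² = 197900, Σxy = 27770
nΣxy − ΣxΣy = 194390 − 195724 = -1334
nΣx² − (Σx)² = 29505 − 27889 = 1616; nΣy² − (Σy)² = 1385300 − 1373584 = 11716
r = -1334 / √(1616 × 11716) = -1334 / 4351.2132 ≈ -0.3066

-0.3066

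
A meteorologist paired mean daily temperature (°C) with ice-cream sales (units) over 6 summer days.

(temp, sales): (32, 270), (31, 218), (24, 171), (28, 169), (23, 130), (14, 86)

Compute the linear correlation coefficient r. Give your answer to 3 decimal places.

n = 6, Σx = 152, Σy = 1044, Σx² = 4070, Σy² = 202522, Σxy = 28428
nΣxy − ΣxΣy = 170568 − 158688 = 11880
nΣx² − (Σx)² = 24420 − 23104 = 1316; nΣy² − (Σy)² = 1215132 − 1089936 = 125196
r = 11880 / √(1316 × 125196) = 11880 / 12835.8068 ≈ 0.926

0.926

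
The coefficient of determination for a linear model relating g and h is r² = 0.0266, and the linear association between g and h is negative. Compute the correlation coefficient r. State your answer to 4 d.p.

-0.1631

|r| = √0.0266 = 0.1631
The association is negative, so r = −0.1631.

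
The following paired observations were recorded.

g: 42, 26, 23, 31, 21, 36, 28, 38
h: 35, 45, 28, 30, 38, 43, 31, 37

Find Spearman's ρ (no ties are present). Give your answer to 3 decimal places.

Rank g: 8, 3, 2, 5, 1, 6, 4, 7
Rank h: 4, 8, 1, 2, 6, 7, 3, 5
d = rank(g) − rank(h): 4, -5, 1, 3, -5, -1, 1, 2; Σd² = 82
ρ = 1 − 6Σd² / [n(n²−1)] = 1 − 6×82 / (8×63) = 1 − 492/504 ≈ 0.024

0.024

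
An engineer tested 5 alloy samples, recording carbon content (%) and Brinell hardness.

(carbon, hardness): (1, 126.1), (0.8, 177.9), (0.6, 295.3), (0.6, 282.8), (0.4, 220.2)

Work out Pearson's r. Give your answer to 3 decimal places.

n = 5, Σx = 3.4, Σy = 1102.3, Σx² = 2.52, Σy² = 263215.59, Σxy = 703.36
nΣxy − ΣxΣy = 3516.8 − 3747.82 = -231.02
nΣx² − (Σx)² = 12.6 − 11.56 = 1.04; nΣy² − (Σy)² = 1316077.95 − 1215065.29 = 101012.66
r = -231.02 / √(1.04 × 101012.66) = -231.02 / 324.1191 ≈ -0.713

-0.713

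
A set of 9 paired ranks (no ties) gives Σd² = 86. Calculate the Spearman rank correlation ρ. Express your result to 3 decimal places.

ρ = 1 − 6Σd² / [n(n²−1)] = 1 − 6×86 / (9×80)
  = 1 − 516/720 = 1 − 0.7167 ≈ 0.283

0.283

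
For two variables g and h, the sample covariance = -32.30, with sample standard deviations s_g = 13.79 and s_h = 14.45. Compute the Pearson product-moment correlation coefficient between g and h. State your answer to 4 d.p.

r = Cov(g,h) / (s_g · s_h) = -32.30 / (13.79 × 14.45)
  = -32.30 / 199.2655 ≈ -0.1621

-0.1621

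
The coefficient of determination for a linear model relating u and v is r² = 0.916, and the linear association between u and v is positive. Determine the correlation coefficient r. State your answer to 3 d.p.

0.957

|r| = √0.916 = 0.957
The association is positive, so r = 0.957.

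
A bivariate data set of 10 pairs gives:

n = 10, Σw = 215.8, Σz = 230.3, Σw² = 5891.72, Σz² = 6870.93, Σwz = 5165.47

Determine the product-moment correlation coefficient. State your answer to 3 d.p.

0.141

r = (nΣwz − ΣwΣz) / √[(nΣw² − (Σw)²)(nΣz² − (Σz)²)]
Numerator: 10×5165.47 − 215.8×230.3 = 1955.96
Denominator: √[(58917.2 − 46569.64)(68709.3 − 53038.09)] = √[12347.56 × 15671.21] = 13910.4711
r = 1955.96 / 13910.4711 ≈ 0.141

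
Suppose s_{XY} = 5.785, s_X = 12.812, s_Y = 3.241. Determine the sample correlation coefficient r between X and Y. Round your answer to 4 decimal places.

0.1393

r = Cov(X,Y) / (s_X · s_Y) = 5.785 / (12.812 × 3.241)
  = 5.785 / 41.5237 ≈ 0.1393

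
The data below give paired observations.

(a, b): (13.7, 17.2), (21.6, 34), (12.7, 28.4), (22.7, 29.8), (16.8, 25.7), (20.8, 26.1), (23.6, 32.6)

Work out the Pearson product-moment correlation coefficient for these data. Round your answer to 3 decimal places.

0.674

n = 7, Σa = 131.9, Σb = 193.8, Σa² = 2602.67, Σb² = 5550.9, Σab = 3751.18
nΣab − ΣaΣb = 26258.26 − 25562.22 = 696.04
nΣa² − (Σa)² = 18218.69 − 17397.61 = 821.08; nΣb² − (Σb)² = 38856.3 − 37558.44 = 1297.86
r = 696.04 / √(821.08 × 1297.86) = 696.04 / 1032.3017 ≈ 0.674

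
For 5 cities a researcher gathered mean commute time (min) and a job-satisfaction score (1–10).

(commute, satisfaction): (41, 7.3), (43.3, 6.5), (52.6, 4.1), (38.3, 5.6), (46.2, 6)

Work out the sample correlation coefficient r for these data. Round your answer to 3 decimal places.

n = 5, Σx = 221.4, Σy = 29.5, Σx² = 9923.98, Σy² = 179.71, Σxy = 1288.09
nΣxy − ΣxΣy = 6440.45 − 6531.3 = -90.85
nΣx² − (Σx)² = 49619.9 − 49017.96 = 601.94; nΣy² − (Σy)² = 898.55 − 870.25 = 28.3
r = -90.85 / √(601.94 × 28.3) = -90.85 / 130.5178 ≈ -0.696

-0.696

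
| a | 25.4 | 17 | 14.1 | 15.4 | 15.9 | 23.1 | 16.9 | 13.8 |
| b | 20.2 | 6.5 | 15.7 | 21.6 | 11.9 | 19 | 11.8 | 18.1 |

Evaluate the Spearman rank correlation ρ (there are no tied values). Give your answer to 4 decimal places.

Rank a: 8, 6, 2, 3, 4, 7, 5, 1
Rank b: 7, 1, 4, 8, 3, 6, 2, 5
d = rank(a) − rank(b): 1, 5, -2, -5, 1, 1, 3, -4; Σd² = 82
ρ = 1 − 6Σd² / [n(n²−1)] = 1 − 6×82 / (8×63) = 1 − 492/504 ≈ 0.0238

0.0238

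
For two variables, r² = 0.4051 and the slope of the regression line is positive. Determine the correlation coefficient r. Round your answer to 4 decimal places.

|r| = √0.4051 = 0.6365
The association is positive, so r = 0.6365.

0.6365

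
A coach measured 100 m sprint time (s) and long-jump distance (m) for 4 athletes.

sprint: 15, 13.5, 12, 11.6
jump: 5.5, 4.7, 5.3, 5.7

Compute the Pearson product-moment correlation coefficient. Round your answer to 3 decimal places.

-0.229

n = 4, Σx = 52.1, Σy = 21.2, Σx² = 685.81, Σy² = 112.92, Σxy = 275.67
nΣxy − ΣxΣy = 1102.68 − 1104.52 = -1.84
nΣx² − (Σx)² = 2743.24 − 2714.41 = 28.83; nΣy² − (Σy)² = 451.68 − 449.44 = 2.24
r = -1.84 / √(28.83 × 2.24) = -1.84 / 8.0361 ≈ -0.229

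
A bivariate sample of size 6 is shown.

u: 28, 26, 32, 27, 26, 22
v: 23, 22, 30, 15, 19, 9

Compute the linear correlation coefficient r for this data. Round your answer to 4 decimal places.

0.9113

n = 6, Σu = 161, Σv = 118, Σu² = 4373, Σv² = 2580, Σuv = 3273
nΣuv − ΣuΣv = 19638 − 18998 = 640
nΣu² − (Σu)² = 26238 − 25921 = 317; nΣv² − (Σv)² = 15480 − 13924 = 1556
r = 640 / √(317 × 1556) = 640 / 702.3190 ≈ 0.9113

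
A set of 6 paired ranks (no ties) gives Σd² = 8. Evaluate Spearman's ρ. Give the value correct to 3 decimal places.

0.771

ρ = 1 − 6Σd² / [n(n²−1)] = 1 − 6×8 / (6×35)
  = 1 − 48/210 = 1 − 0.2286 ≈ 0.771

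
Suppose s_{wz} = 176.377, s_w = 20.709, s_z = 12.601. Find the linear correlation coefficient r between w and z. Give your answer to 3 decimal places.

0.676

r = Cov(w,z) / (s_w · s_z) = 176.377 / (20.709 × 12.601)
  = 176.377 / 260.9541 ≈ 0.676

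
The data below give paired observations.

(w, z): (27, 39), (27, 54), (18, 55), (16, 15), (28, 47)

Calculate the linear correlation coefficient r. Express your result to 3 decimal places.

0.493

n = 5, Σw = 116, Σz = 210, Σw² = 2822, Σz² = 9896, Σwz = 5057
nΣwz − ΣwΣz = 25285 − 24360 = 925
nΣw² − (Σw)² = 14110 − 13456 = 654; nΣz² − (Σz)² = 49480 − 44100 = 5380
r = 925 / √(654 × 5380) = 925 / 1875.7718 ≈ 0.493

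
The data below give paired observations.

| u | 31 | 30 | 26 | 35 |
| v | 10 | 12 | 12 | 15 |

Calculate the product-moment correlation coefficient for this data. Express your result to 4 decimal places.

0.5467

n = 4, Σu = 122, Σv = 49, Σu² = 3762, Σv² = 613, Σuv = 1507
nΣuv − ΣuΣv = 6028 − 5978 = 50
nΣu² − (Σu)² = 15048 − 14884 = 164; nΣv² − (Σv)² = 2452 − 2401 = 51
r = 50 / √(164 × 51) = 50 / 91.4549 ≈ 0.5467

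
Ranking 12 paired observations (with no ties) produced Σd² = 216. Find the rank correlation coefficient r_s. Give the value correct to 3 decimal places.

ρ = 1 − 6Σd² / [n(n²−1)] = 1 − 6×216 / (12×143)
  = 1 − 1296/1716 = 1 − 0.7552 ≈ 0.245

0.245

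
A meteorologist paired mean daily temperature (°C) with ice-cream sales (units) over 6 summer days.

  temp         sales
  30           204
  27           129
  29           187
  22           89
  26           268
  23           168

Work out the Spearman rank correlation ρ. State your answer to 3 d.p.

0.543

Rank temp: 6, 4, 5, 1, 3, 2
Rank sales: 5, 2, 4, 1, 6, 3
d = rank(temp) − rank(sales): 1, 2, 1, 0, -3, -1; Σd² = 16
ρ = 1 − 6Σd² / [n(n²−1)] = 1 − 6×16 / (6×35) = 1 − 96/210 ≈ 0.543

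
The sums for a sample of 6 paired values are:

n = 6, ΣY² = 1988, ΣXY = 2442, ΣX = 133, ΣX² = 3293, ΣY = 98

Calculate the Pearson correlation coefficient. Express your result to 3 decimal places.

0.738

r = (nΣXY − ΣXΣY) / √[(nΣX² − (ΣX)²)(nΣY² − (ΣY)²)]
Numerator: 6×2442 − 133×98 = 1618
Denominator: √[(19758 − 17689)(11928 − 9604)] = √[2069 × 2324] = 2192.7964
r = 1618 / 2192.7964 ≈ 0.738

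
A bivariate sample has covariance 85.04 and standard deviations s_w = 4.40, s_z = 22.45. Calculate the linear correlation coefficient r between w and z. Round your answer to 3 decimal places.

0.861

r = Cov(w,z) / (s_w · s_z) = 85.04 / (4.40 × 22.45)
  = 85.04 / 98.7800 ≈ 0.861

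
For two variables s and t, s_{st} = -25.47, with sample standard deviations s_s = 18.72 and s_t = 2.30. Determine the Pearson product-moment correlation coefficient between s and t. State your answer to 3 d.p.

-0.592

r = Cov(s,t) / (s_s · s_t) = -25.47 / (18.72 × 2.30)
  = -25.47 / 43.0560 ≈ -0.592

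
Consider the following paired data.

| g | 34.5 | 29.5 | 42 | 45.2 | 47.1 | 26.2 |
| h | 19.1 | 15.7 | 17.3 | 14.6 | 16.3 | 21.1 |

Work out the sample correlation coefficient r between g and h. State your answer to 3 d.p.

-0.640

n = 6, Σg = 224.5, Σh = 104.1, Σg² = 8772.39, Σh² = 1834.65, Σgh = 3829.17
nΣgh − ΣgΣh = 22975.02 − 23370.45 = -395.43
nΣg² − (Σg)² = 52634.34 − 50400.25 = 2234.09; nΣh² − (Σh)² = 11007.9 − 10836.81 = 171.09
r = -395.43 / √(2234.09 × 171.09) = -395.43 / 618.2479 ≈ -0.640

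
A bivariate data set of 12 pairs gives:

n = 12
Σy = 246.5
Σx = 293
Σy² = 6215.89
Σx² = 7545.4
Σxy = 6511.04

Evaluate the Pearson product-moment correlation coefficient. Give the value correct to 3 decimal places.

0.733

r = (nΣxy − ΣxΣy) / √[(nΣx² − (Σx)²)(nΣy² − (Σy)²)]
Numerator: 12×6511.04 − 293×246.5 = 5907.98
Denominator: √[(90544.8 − 85849)(74590.68 − 60762.25)] = √[4695.8 × 13828.43] = 8058.2592
r = 5907.98 / 8058.2592 ≈ 0.733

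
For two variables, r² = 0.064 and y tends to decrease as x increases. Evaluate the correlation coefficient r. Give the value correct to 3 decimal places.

-0.253

|r| = √0.064 = 0.253
The association is negative, so r = −0.253.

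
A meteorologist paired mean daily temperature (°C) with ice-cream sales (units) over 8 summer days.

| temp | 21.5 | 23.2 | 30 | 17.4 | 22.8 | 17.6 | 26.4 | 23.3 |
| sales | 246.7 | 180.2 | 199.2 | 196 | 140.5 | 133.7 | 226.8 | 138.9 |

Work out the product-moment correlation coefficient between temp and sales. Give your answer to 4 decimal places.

n = 8, Σx = 182.2, Σy = 1462, Σx² = 4272.7, Σy² = 279776.96, Σxy = 33651.5
nΣxy − ΣxΣy = 269212 − 266376.4 = 2835.6
nΣx² − (Σx)² = 34181.6 − 33196.84 = 984.76; nΣy² − (Σy)² = 2238215.68 − 2137444 = 100771.68
r = 2835.6 / √(984.76 × 100771.68) = 2835.6 / 9961.7227 ≈ 0.2846

0.2846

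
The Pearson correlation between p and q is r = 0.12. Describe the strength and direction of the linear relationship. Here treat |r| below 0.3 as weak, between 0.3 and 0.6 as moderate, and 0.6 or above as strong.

r = 0.12 > 0 so the relationship is positive.
|r| = 0.12, which falls in the weak range.

weak positive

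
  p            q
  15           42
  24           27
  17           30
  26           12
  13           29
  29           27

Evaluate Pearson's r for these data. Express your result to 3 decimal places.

n = 6, Σp = 124, Σq = 167, Σp² = 2776, Σq² = 5107, Σpq = 3260
nΣpq − ΣpΣq = 19560 − 20708 = -1148
nΣp² − (Σp)² = 16656 − 15376 = 1280; nΣq² − (Σq)² = 30642 − 27889 = 2753
r = -1148 / √(1280 × 2753) = -1148 / 1877.1894 ≈ -0.612

-0.612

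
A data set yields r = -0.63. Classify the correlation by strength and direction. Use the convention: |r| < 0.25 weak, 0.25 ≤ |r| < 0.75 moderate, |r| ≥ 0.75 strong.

r = -0.63 < 0 so the relationship is negative.
|r| = 0.63, which falls in the moderate range.

moderate negative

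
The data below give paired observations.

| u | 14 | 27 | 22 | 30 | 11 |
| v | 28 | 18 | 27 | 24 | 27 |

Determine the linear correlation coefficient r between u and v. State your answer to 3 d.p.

-0.676

n = 5, Σu = 104, Σv = 124, Σu² = 2430, Σv² = 3142, Σuv = 2489
nΣuv − ΣuΣv = 12445 − 12896 = -451
nΣu² − (Σu)² = 12150 − 10816 = 1334; nΣv² − (Σv)² = 15710 − 15376 = 334
r = -451 / √(1334 × 334) = -451 / 667.4998 ≈ -0.676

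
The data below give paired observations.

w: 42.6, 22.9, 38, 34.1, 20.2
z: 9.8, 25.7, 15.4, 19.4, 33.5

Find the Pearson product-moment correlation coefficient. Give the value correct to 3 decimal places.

n = 5, Σw = 157.8, Σz = 103.8, Σw² = 5354.02, Σz² = 2492.3, Σwz = 2929.45
nΣwz − ΣwΣz = 14647.25 − 16379.64 = -1732.39
nΣw² − (Σw)² = 26770.1 − 24900.84 = 1869.26; nΣz² − (Σz)² = 12461.5 − 10774.44 = 1687.06
r = -1732.39 / √(1869.26 × 1687.06) = -1732.39 / 1775.8248 ≈ -0.976

-0.976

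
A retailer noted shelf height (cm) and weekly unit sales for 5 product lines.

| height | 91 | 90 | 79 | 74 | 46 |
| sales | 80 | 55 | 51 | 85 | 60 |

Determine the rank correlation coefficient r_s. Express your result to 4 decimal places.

Rank height: 5, 4, 3, 2, 1
Rank sales: 4, 2, 1, 5, 3
d = rank(height) − rank(sales): 1, 2, 2, -3, -2; Σd² = 22
ρ = 1 − 6Σd² / [n(n²−1)] = 1 − 6×22 / (5×24) = 1 − 132/120 ≈ -0.1000

-0.1000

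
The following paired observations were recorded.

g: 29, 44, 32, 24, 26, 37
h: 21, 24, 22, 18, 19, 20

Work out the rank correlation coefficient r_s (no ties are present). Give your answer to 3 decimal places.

0.829

Rank g: 3, 6, 4, 1, 2, 5
Rank h: 4, 6, 5, 1, 2, 3
d = rank(g) − rank(h): -1, 0, -1, 0, 0, 2; Σd² = 6
ρ = 1 − 6Σd² / [n(n²−1)] = 1 − 6×6 / (6×35) = 1 − 36/210 ≈ 0.829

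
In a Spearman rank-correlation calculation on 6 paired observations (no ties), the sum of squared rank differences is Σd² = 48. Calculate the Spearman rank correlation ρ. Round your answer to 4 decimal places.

-0.3714

ρ = 1 − 6Σd² / [n(n²−1)] = 1 − 6×48 / (6×35)
  = 1 − 288/210 = 1 − 1.37143 ≈ -0.3714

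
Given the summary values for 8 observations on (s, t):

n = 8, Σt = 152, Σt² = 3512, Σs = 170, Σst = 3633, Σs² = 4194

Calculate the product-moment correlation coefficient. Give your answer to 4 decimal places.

0.6690

r = (nΣst − ΣsΣt) / √[(nΣs² − (Σs)²)(nΣt² − (Σt)²)]
Numerator: 8×3633 − 170×152 = 3224
Denominator: √[(33552 − 28900)(28096 − 23104)] = √[4652 × 4992] = 4819.0024
r = 3224 / 4819.0024 ≈ 0.6690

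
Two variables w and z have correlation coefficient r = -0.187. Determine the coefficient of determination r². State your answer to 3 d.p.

r² = (-0.187)² = 0.035

0.035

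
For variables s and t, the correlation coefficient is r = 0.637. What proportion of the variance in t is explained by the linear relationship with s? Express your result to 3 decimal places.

r² = (0.637)² = 0.406

0.406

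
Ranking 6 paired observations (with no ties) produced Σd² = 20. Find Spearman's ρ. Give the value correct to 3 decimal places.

ρ = 1 − 6Σd² / [n(n²−1)] = 1 − 6×20 / (6×35)
  = 1 − 120/210 = 1 − 0.5714 ≈ 0.429

0.429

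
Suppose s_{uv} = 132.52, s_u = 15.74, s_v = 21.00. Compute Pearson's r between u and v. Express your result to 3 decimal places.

r = Cov(u,v) / (s_u · s_v) = 132.52 / (15.74 × 21.00)
  = 132.52 / 330.5400 ≈ 0.401

0.401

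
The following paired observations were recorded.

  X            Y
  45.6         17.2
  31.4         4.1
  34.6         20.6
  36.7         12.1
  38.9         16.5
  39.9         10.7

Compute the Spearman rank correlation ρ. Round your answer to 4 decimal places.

0.2571

Rank X: 6, 1, 2, 3, 4, 5
Rank Y: 5, 1, 6, 3, 4, 2
d = rank(X) − rank(Y): 1, 0, -4, 0, 0, 3; Σd² = 26
ρ = 1 − 6Σd² / [n(n²−1)] = 1 − 6×26 / (6×35) = 1 − 156/210 ≈ 0.2571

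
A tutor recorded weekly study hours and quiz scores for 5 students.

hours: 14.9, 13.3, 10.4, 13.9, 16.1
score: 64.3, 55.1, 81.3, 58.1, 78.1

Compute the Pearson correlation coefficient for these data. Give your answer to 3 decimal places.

-0.207

n = 5, Σx = 68.6, Σy = 336.9, Σx² = 959.48, Σy² = 23255.41, Σxy = 4601.42
nΣxy − ΣxΣy = 23007.1 − 23111.34 = -104.24
nΣx² − (Σx)² = 4797.4 − 4705.96 = 91.44; nΣy² − (Σy)² = 116277.05 − 113501.61 = 2775.44
r = -104.24 / √(91.44 × 2775.44) = -104.24 / 503.7720 ≈ -0.207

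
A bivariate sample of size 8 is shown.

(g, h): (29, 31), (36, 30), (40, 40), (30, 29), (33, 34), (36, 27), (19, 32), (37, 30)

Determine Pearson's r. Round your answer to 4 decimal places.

0.2114

n = 8, Σg = 260, Σh = 253, Σg² = 8752, Σh² = 8111, Σgh = 8261
nΣgh − ΣgΣh = 66088 − 65780 = 308
nΣg² − (Σg)² = 70016 − 67600 = 2416; nΣh² − (Σh)² = 64888 − 64009 = 879
r = 308 / √(2416 × 879) = 308 / 1457.2797 ≈ 0.2114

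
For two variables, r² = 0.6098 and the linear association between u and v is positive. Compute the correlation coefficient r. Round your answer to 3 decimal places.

|r| = √0.6098 = 0.781
The association is positive, so r = 0.781.

0.781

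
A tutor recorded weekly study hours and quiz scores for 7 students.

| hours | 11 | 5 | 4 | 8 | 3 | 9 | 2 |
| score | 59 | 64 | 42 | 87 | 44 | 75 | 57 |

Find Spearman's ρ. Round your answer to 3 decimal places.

0.607

Rank hours: 7, 4, 3, 5, 2, 6, 1
Rank score: 4, 5, 1, 7, 2, 6, 3
d = rank(hours) − rank(score): 3, -1, 2, -2, 0, 0, -2; Σd² = 22
ρ = 1 − 6Σd² / [n(n²−1)] = 1 − 6×22 / (7×48) = 1 − 132/336 ≈ 0.607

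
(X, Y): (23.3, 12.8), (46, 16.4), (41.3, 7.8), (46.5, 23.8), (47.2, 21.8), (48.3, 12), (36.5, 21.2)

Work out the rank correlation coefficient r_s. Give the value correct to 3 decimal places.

Rank X: 1, 4, 3, 5, 6, 7, 2
Rank Y: 3, 4, 1, 7, 6, 2, 5
d = rank(X) − rank(Y): -2, 0, 2, -2, 0, 5, -3; Σd² = 46
ρ = 1 − 6Σd² / [n(n²−1)] = 1 − 6×46 / (7×48) = 1 − 276/336 ≈ 0.179

0.179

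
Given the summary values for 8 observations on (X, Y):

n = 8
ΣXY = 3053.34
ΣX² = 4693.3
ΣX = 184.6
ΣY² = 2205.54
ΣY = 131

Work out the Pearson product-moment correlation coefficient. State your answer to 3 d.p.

r = (nΣXY − ΣXΣY) / √[(nΣX² − (ΣX)²)(nΣY² − (ΣY)²)]
Numerator: 8×3053.34 − 184.6×131 = 244.12
Denominator: √[(37546.4 − 34077.16)(17644.32 − 17161)] = √[3469.24 × 483.32] = 1294.8950
r = 244.12 / 1294.8950 ≈ 0.189

0.189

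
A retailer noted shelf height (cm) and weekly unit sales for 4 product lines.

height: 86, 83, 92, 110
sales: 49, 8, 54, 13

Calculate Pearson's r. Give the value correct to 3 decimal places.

n = 4, Σx = 371, Σy = 124, Σx² = 34849, Σy² = 5550, Σxy = 11276
nΣxy − ΣxΣy = 45104 − 46004 = -900
nΣx² − (Σx)² = 139396 − 137641 = 1755; nΣy² − (Σy)² = 22200 − 15376 = 6824
r = -900 / √(1755 × 6824) = -900 / 3460.6531 ≈ -0.260

-0.260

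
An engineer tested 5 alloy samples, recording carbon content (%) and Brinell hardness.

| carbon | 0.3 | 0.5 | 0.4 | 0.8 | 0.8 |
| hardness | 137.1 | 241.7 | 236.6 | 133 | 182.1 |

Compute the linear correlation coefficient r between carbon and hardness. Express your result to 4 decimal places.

n = 5, Σx = 2.8, Σy = 930.5, Σx² = 1.78, Σy² = 184044.27, Σxy = 508.7
nΣxy − ΣxΣy = 2543.5 − 2605.4 = -61.9
nΣx² − (Σx)² = 8.9 − 7.84 = 1.06; nΣy² − (Σy)² = 920221.35 − 865830.25 = 54391.1
r = -61.9 / √(1.06 × 54391.1) = -61.9 / 240.1137 ≈ -0.2578

-0.2578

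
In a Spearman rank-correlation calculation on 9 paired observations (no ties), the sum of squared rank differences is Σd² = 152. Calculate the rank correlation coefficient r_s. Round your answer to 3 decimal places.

ρ = 1 − 6Σd² / [n(n²−1)] = 1 − 6×152 / (9×80)
  = 1 − 912/720 = 1 − 1.2667 ≈ -0.267

-0.267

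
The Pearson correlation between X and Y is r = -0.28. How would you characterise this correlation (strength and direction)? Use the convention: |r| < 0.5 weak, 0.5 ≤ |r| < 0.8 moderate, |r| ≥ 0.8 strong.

r = -0.28 < 0 so the relationship is negative.
|r| = 0.28, which falls in the weak range.

weak negative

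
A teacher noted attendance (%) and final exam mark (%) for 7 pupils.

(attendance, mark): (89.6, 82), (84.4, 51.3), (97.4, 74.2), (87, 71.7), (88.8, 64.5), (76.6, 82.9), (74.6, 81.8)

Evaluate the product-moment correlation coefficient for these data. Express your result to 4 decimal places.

-0.2550

n = 7, Σx = 598.4, Σy = 508.4, Σx² = 51525.44, Σy² = 37726.12, Σxy = 43321.92
nΣxy − ΣxΣy = 303253.44 − 304226.56 = -973.12
nΣx² − (Σx)² = 360678.08 − 358082.56 = 2595.52; nΣy² − (Σy)² = 264082.84 − 258470.56 = 5612.28
r = -973.12 / √(2595.52 × 5612.28) = -973.12 / 3816.6458 ≈ -0.2550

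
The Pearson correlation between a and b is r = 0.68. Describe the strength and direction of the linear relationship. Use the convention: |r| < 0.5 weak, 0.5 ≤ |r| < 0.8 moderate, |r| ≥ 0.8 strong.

r = 0.68 > 0 so the relationship is positive.
|r| = 0.68, which falls in the moderate range.

moderate positive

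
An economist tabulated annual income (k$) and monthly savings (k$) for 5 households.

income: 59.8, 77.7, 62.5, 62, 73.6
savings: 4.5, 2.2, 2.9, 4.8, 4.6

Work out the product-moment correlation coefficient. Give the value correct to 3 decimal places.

-0.476

n = 5, Σx = 335.6, Σy = 19, Σx² = 22780.54, Σy² = 77.7, Σxy = 1257.45
nΣxy − ΣxΣy = 6287.25 − 6376.4 = -89.15
nΣx² − (Σx)² = 113902.7 − 112627.36 = 1275.34; nΣy² − (Σy)² = 388.5 − 361 = 27.5
r = -89.15 / √(1275.34 × 27.5) = -89.15 / 187.2748 ≈ -0.476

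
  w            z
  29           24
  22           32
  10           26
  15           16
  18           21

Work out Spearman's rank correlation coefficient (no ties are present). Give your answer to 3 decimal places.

Rank w: 5, 4, 1, 2, 3
Rank z: 3, 5, 4, 1, 2
d = rank(w) − rank(z): 2, -1, -3, 1, 1; Σd² = 16
ρ = 1 − 6Σd² / [n(n²−1)] = 1 − 6×16 / (5×24) = 1 − 96/120 ≈ 0.200

0.200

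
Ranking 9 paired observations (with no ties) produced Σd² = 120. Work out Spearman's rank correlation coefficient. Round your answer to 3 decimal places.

ρ = 1 − 6Σd² / [n(n²−1)] = 1 − 6×120 / (9×80)
  = 1 − 720/720 = 1 − 1.0000 ≈ 0.000

0.000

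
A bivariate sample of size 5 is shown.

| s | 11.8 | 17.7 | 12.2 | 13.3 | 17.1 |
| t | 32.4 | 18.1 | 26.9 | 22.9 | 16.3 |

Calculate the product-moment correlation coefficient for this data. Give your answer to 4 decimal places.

n = 5, Σs = 72.1, Σt = 116.6, Σs² = 1070.67, Σt² = 2891.08, Σst = 1614.17
nΣst − ΣsΣt = 8070.85 − 8406.86 = -336.01
nΣs² − (Σs)² = 5353.35 − 5198.41 = 154.94; nΣt² − (Σt)² = 14455.4 − 13595.56 = 859.84
r = -336.01 / √(154.94 × 859.84) = -336.01 / 364.9981 ≈ -0.9206

-0.9206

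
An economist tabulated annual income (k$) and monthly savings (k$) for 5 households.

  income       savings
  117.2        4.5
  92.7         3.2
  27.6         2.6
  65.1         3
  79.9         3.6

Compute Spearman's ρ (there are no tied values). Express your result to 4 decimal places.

0.9000

Rank income: 5, 4, 1, 2, 3
Rank savings: 5, 3, 1, 2, 4
d = rank(income) − rank(savings): 0, 1, 0, 0, -1; Σd² = 2
ρ = 1 − 6Σd² / [n(n²−1)] = 1 − 6×2 / (5×24) = 1 − 12/120 ≈ 0.9000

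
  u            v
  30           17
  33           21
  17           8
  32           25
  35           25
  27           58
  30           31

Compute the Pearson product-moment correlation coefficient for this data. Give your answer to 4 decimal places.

n = 7, Σu = 204, Σv = 185, Σu² = 6156, Σv² = 6369, Σuv = 5510
nΣuv − ΣuΣv = 38570 − 37740 = 830
nΣu² − (Σu)² = 43092 − 41616 = 1476; nΣv² − (Σv)² = 44583 − 34225 = 10358
r = 830 / √(1476 × 10358) = 830 / 3910.0394 ≈ 0.2123

0.2123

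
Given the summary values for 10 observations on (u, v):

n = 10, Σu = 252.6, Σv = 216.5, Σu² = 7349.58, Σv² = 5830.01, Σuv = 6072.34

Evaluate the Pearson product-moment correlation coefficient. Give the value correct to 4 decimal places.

r = (nΣuv − ΣuΣv) / √[(nΣu² − (Σu)²)(nΣv² − (Σv)²)]
Numerator: 10×6072.34 − 252.6×216.5 = 6035.5
Denominator: √[(73495.8 − 63806.76)(58300.1 − 46872.25)] = √[9689.04 × 11427.85] = 10522.5898
r = 6035.5 / 10522.5898 ≈ 0.5736

0.5736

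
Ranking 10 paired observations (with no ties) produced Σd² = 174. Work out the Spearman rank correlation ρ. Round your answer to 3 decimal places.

ρ = 1 − 6Σd² / [n(n²−1)] = 1 − 6×174 / (10×99)
  = 1 − 1044/990 = 1 − 1.0545 ≈ -0.055

-0.055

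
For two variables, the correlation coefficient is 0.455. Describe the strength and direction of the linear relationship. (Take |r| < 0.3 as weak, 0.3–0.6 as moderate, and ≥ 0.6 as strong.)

moderate positive

r = 0.455 > 0 so the relationship is positive.
|r| = 0.455, which falls in the moderate range.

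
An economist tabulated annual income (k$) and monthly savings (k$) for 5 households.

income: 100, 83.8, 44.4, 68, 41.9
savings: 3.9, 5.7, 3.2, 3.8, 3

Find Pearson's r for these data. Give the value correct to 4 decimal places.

n = 5, Σx = 338.1, Σy = 19.6, Σx² = 25373.41, Σy² = 81.38, Σxy = 1393.84
nΣxy − ΣxΣy = 6969.2 − 6626.76 = 342.44
nΣx² − (Σx)² = 126867.05 − 114311.61 = 12555.44; nΣy² − (Σy)² = 406.9 − 384.16 = 22.74
r = 342.44 / √(12555.44 × 22.74) = 342.44 / 534.3320 ≈ 0.6409

0.6409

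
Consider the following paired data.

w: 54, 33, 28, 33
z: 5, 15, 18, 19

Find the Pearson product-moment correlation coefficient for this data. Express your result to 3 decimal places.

n = 4, Σw = 148, Σz = 57, Σw² = 5878, Σz² = 935, Σwz = 1896
nΣwz − ΣwΣz = 7584 − 8436 = -852
nΣw² − (Σw)² = 23512 − 21904 = 1608; nΣz² − (Σz)² = 3740 − 3249 = 491
r = -852 / √(1608 × 491) = -852 / 888.5539 ≈ -0.959

-0.959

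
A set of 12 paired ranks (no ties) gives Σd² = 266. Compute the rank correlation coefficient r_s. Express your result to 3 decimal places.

ρ = 1 − 6Σd² / [n(n²−1)] = 1 − 6×266 / (12×143)
  = 1 − 1596/1716 = 1 − 0.9301 ≈ 0.070

0.070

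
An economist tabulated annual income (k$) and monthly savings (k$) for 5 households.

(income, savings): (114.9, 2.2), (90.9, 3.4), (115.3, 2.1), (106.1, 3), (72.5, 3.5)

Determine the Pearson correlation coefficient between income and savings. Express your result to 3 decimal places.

n = 5, Σx = 499.7, Σy = 14.2, Σx² = 51272.37, Σy² = 42.06, Σxy = 1376.02
nΣxy − ΣxΣy = 6880.1 − 7095.74 = -215.64
nΣx² − (Σx)² = 256361.85 − 249700.09 = 6661.76; nΣy² − (Σy)² = 210.3 − 201.64 = 8.66
r = -215.64 / √(6661.76 × 8.66) = -215.64 / 240.1892 ≈ -0.898

-0.898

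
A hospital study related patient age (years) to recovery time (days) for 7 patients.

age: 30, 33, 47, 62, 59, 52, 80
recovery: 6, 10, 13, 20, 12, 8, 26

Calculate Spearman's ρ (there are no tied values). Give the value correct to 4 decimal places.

0.8214

Rank age: 1, 2, 3, 6, 5, 4, 7
Rank recovery: 1, 3, 5, 6, 4, 2, 7
d = rank(age) − rank(recovery): 0, -1, -2, 0, 1, 2, 0; Σd² = 10
ρ = 1 − 6Σd² / [n(n²−1)] = 1 − 6×10 / (7×48) = 1 − 60/336 ≈ 0.8214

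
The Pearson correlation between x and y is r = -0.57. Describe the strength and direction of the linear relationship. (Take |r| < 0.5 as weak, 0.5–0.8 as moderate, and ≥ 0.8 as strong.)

moderate negative

r = -0.57 < 0 so the relationship is negative.
|r| = 0.57, which falls in the moderate range.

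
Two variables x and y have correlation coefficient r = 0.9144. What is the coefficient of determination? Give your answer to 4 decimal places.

r² = (0.9144)² = 0.8361

0.8361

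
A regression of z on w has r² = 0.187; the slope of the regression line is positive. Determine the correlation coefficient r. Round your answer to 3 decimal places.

0.432

|r| = √0.187 = 0.432
The association is positive, so r = 0.432.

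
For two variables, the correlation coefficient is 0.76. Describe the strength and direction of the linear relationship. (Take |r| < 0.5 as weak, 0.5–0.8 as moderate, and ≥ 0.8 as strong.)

r = 0.76 > 0 so the relationship is positive.
|r| = 0.76, which falls in the moderate range.

moderate positive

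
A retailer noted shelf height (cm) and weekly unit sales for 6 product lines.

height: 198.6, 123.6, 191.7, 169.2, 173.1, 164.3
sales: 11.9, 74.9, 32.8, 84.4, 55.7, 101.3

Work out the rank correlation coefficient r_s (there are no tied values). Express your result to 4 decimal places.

Rank height: 6, 1, 5, 3, 4, 2
Rank sales: 1, 4, 2, 5, 3, 6
d = rank(height) − rank(sales): 5, -3, 3, -2, 1, -4; Σd² = 64
ρ = 1 − 6Σd² / [n(n²−1)] = 1 − 6×64 / (6×35) = 1 − 384/210 ≈ -0.8286

-0.8286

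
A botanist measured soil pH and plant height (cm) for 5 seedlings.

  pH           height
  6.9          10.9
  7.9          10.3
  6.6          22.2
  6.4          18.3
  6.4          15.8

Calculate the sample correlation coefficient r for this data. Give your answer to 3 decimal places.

-0.695

n = 5, Σx = 34.2, Σy = 77.5, Σx² = 235.5, Σy² = 1302.27, Σxy = 521.34
nΣxy − ΣxΣy = 2606.7 − 2650.5 = -43.8
nΣx² − (Σx)² = 1177.5 − 1169.64 = 7.86; nΣy² − (Σy)² = 6511.35 − 6006.25 = 505.1
r = -43.8 / √(7.86 × 505.1) = -43.8 / 63.0086 ≈ -0.695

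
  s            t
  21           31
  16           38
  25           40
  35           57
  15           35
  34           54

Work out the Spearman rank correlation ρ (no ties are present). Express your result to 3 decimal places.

0.829

Rank s: 3, 2, 4, 6, 1, 5
Rank t: 1, 3, 4, 6, 2, 5
d = rank(s) − rank(t): 2, -1, 0, 0, -1, 0; Σd² = 6
ρ = 1 − 6Σd² / [n(n²−1)] = 1 − 6×6 / (6×35) = 1 − 36/210 ≈ 0.829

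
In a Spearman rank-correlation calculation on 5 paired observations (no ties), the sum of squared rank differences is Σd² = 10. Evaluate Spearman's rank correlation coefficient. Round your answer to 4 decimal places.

0.5000

ρ = 1 − 6Σd² / [n(n²−1)] = 1 − 6×10 / (5×24)
  = 1 − 60/120 = 1 − 0.50000 ≈ 0.5000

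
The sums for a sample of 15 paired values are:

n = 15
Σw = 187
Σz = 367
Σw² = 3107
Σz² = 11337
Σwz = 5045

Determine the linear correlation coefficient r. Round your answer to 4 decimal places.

r = (nΣwz − ΣwΣz) / √[(nΣw² − (Σw)²)(nΣz² − (Σz)²)]
Numerator: 15×5045 − 187×367 = 7046
Denominator: √[(46605 − 34969)(170055 − 134689)] = √[11636 × 35366] = 20285.9256
r = 7046 / 20285.9256 ≈ 0.3473

0.3473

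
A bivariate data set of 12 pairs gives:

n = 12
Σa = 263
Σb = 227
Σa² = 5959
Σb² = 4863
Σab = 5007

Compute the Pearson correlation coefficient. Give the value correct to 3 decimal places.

0.096

r = (nΣab − ΣaΣb) / √[(nΣa² − (Σa)²)(nΣb² − (Σb)²)]
Numerator: 12×5007 − 263×227 = 383
Denominator: √[(71508 − 69169)(58356 − 51529)] = √[2339 × 6827] = 3996.0422
r = 383 / 3996.0422 ≈ 0.096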